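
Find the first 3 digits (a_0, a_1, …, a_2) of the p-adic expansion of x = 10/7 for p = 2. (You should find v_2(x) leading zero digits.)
(a_0, …, a_2) = (0, 1, 1)

v_2(10/7) = 1, so a_0 = ... = a_0 = 0. Factor out: x = 2^1 · u with u = 5/7 a unit in ℤ_2. Expand u iteratively via a_{v+i} = u_i mod 2, u_{i+1} = (u_i − a_{v+i})/2:
  u_0 = 5/7;  a_1 = 1;  u_1 = (u_0 − 1)/2 = -1/7
  u_1 = -1/7;  a_2 = 1;  u_2 = (u_1 − 1)/2 = -4/7
Digits: (0, 1, 1).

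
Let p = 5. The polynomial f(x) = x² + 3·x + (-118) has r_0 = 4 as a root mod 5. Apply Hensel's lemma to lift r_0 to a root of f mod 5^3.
r_2 = 94 (mod 125)

Hensel: r_{i+1} = r_i − f(r_i)·(f′(r_i))^{-1} mod 5^{i+2}, f′(x) = 2x + 3. Iterate:
  r_0 = 4 (mod 5)
  r_1 = 19 (mod 25)
  r_2 = 94 (mod 125)
Final: r = 94 satisfies f(r) ≡ 0 mod 5^3.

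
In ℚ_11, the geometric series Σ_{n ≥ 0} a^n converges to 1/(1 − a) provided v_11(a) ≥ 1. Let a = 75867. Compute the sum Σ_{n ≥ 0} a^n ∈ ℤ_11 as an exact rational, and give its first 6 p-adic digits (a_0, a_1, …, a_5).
Σ a^n = 1/(1 − a) = -1/75866;  first 6 digits = (1, 0, 0, 2, 5, 0)

v_11(a) = 3 ≥ 1, so the series converges in ℤ_11 to 1/(1 − a) = 1/(1 − 75867) = -1/75866. Expand this rational in ℤ_11: compute digits iteratively via d_i = x_i mod 11, x_{i+1} = (x_i − d_i)/11. The first 6 digits are (1, 0, 0, 2, 5, 0).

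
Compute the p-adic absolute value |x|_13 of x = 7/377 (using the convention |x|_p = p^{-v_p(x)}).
|7/377|_13 = 13

Step 1 — compute v_13(x) by factoring powers of 13 out of the numerator and denominator: v_13(7/377) = -1. Step 2 — apply |x|_p = p^{-v_p(x)} = 13^{1} = 13.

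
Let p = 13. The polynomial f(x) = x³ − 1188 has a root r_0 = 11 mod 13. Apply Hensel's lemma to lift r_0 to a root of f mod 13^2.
r_1 = 154 (mod 169)

Hensel: r_{i+1} = r_i − f(r_i)/f′(r_i) mod 13^{i+2}, where f′(x) = 3x². Iterate:
  r_0 = 11 (mod 13)
  r_1 = 154 (mod 169)
Final: r = 154 with f(r) ≡ 0 mod 13^2.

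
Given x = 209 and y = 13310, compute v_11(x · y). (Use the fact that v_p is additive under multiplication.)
v_11(2781790) = 4

v_p(x) = 1 (factor: 209 = 11^1 · 19); v_p(y) = 3 (factor: 13310 = 11^3 · 10). Additivity: v_p(xy) = v_p(x) + v_p(y) = 1 + 3 = 4. (Direct check: xy = 2781790 = 11^4 · (190).)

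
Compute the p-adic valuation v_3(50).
v_3(50) = 0

v_3(n) is the largest exponent k such that 3^k divides n. Factor out: 50 = 3^0 · 50. (Sign doesn't affect v_p.) So v_3(50) = 0.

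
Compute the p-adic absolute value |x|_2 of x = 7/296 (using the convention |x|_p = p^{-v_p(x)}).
|7/296|_2 = 8

Step 1 — compute v_2(x) by factoring powers of 2 out of the numerator and denominator: v_2(7/296) = -3. Step 2 — apply |x|_p = p^{-v_p(x)} = 2^{3} = 8.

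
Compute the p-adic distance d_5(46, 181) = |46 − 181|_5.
d_5(46, 181) = 1/5

Step 1 — x − y = 46 − 181 = -135. Step 2 — v_5(-135) = 1 (factor: -135 = −(5^1 · 27); the sign does not affect v_p). Step 3 — |x − y|_5 = 5^{-1} = 1/5.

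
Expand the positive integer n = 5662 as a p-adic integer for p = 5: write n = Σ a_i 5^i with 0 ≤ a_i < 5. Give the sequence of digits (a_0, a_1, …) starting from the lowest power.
(a_0, a_1, …) = (2, 2, 1, 0, 4, 1)

Repeated division by 5 gives the digits low-to-high: 5662 = 2 + 2·5^1 + 1·5^2 + 4·5^4 + 1·5^5. Digit sequence: (2, 2, 1, 0, 4, 1).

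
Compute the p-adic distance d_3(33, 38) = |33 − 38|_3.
d_3(33, 38) = 1

Step 1 — x − y = 33 − 38 = -5. Step 2 — v_3(-5) = 0 (factor: -5 = −(3^0 · 5); the sign does not affect v_p). Step 3 — |x − y|_3 = 3^{0} = 1.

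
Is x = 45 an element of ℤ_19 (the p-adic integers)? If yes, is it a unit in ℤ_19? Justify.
x ∈ ℤ_19^× (unit); v_19(x) = 0

ℤ_19 = {x ∈ ℚ_19 : v_19(x) ≥ 0} and ℤ_19^× = {x ∈ ℤ_19 : v_19(x) = 0}. Here v_19(45) = v_19(num) − v_19(den) = 0; compare against these criteria.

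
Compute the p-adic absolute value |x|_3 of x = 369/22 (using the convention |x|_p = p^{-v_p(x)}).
|369/22|_3 = 1/9

Step 1 — compute v_3(x) by factoring powers of 3 out of the numerator and denominator: v_3(369/22) = 2. Step 2 — apply |x|_p = p^{-v_p(x)} = 3^{-2} = 1/9.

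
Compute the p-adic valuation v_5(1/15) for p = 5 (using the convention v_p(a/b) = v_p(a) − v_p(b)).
v_5(1/15) = -1

Factor powers of 5 from the numerator and denominator of the reduced fraction: 1 = 5^0 · 1 and 15 = 5^1 · 3. Apply v_p(a/b) = v_p(a) − v_p(b): v_5(1/15) = 0 − 1 = -1.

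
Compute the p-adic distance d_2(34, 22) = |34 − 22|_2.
d_2(34, 22) = 1/4

Step 1 — x − y = 34 − 22 = 12. Step 2 — v_2(12) = 2 (factor: 12 = (2^2 · 3); the sign does not affect v_p). Step 3 — |x − y|_2 = 2^{-2} = 1/4.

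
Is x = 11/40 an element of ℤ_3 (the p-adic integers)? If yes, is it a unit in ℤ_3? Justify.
x ∈ ℤ_3^× (unit); v_3(x) = 0

ℤ_3 = {x ∈ ℚ_3 : v_3(x) ≥ 0} and ℤ_3^× = {x ∈ ℤ_3 : v_3(x) = 0}. Here v_3(11/40) = v_3(num) − v_3(den) = 0; compare against these criteria.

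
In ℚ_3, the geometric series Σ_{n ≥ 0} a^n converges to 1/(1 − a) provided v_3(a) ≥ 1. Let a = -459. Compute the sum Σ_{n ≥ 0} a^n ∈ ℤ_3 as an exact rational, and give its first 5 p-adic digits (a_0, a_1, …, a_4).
Σ a^n = 1/(1 − a) = 1/460;  first 5 digits = (1, 0, 0, 1, 0)

v_3(a) = 3 ≥ 1, so the series converges in ℤ_3 to 1/(1 − a) = 1/(1 − (-459)) = 1/460. Expand this rational in ℤ_3: compute digits iteratively via d_i = x_i mod 3, x_{i+1} = (x_i − d_i)/3. The first 5 digits are (1, 0, 0, 1, 0).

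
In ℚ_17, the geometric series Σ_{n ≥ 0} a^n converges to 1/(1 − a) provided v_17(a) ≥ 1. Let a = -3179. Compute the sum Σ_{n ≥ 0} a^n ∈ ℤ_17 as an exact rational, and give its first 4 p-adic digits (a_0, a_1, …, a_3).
Σ a^n = 1/(1 − a) = 1/3180;  first 4 digits = (1, 0, 6, 16)

v_17(a) = 2 ≥ 1, so the series converges in ℤ_17 to 1/(1 − a) = 1/(1 − (-3179)) = 1/3180. Expand this rational in ℤ_17: compute digits iteratively via d_i = x_i mod 17, x_{i+1} = (x_i − d_i)/17. The first 4 digits are (1, 0, 6, 16).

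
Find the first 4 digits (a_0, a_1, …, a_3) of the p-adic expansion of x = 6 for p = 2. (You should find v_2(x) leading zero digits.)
(a_0, …, a_3) = (0, 1, 1, 0)

v_2(6) = 1, so a_0 = ... = a_0 = 0. Factor out: x = 2^1 · u with u = 3 a unit in ℤ_2. Expand u iteratively via a_{v+i} = u_i mod 2, u_{i+1} = (u_i − a_{v+i})/2:
  u_0 = 3;  a_1 = 1;  u_1 = (u_0 − 1)/2 = 1
  u_1 = 1;  a_2 = 1;  u_2 = (u_1 − 1)/2 = 0
  u_2 = 0;  a_3 = 0;  u_3 = (u_2 − 0)/2 = 0
Digits: (0, 1, 1, 0).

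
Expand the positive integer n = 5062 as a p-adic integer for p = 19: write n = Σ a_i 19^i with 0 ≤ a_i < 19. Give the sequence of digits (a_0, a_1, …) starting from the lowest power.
(a_0, a_1, …) = (8, 0, 14)

Repeated division by 19 gives the digits low-to-high: 5062 = 8 + 14·19^2. Digit sequence: (8, 0, 14).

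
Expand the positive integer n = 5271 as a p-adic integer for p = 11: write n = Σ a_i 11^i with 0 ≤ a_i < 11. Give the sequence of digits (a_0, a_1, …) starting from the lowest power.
(a_0, a_1, …) = (2, 6, 10, 3)

Repeated division by 11 gives the digits low-to-high: 5271 = 2 + 6·11^1 + 10·11^2 + 3·11^3. Digit sequence: (2, 6, 10, 3).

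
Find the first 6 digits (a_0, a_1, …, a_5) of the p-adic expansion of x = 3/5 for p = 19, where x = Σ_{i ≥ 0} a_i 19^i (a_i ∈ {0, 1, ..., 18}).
(a_0, …, a_5) = (12, 7, 11, 7, 11, 7)

v_19(3/5) = 0 (numerator and denominator both coprime to 19), so x ∈ ℤ_19^×. Compute digits iteratively via a_i = x_i mod 19, x_{i+1} = (x_i − a_i)/19, with x_0 = x:
  x_0 = 3/5;  a_0 = 12;  x_1 = (x_0 − 12)/19 = -3/5
  x_1 = -3/5;  a_1 = 7;  x_2 = (x_1 − 7)/19 = -2/5
  x_2 = -2/5;  a_2 = 11;  x_3 = (x_2 − 11)/19 = -3/5
  x_3 = -3/5;  a_3 = 7;  x_4 = (x_3 − 7)/19 = -2/5
  x_4 = -2/5;  a_4 = 11;  x_5 = (x_4 − 11)/19 = -3/5
  x_5 = -3/5;  a_5 = 7;  x_6 = (x_5 − 7)/19 = -2/5
Digits: (12, 7, 11, 7, 11, 7).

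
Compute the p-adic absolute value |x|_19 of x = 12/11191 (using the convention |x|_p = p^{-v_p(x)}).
|12/11191|_19 = 361

Step 1 — compute v_19(x) by factoring powers of 19 out of the numerator and denominator: v_19(12/11191) = -2. Step 2 — apply |x|_p = p^{-v_p(x)} = 19^{2} = 361.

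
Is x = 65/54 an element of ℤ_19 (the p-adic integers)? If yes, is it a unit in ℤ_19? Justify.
x ∈ ℤ_19^× (unit); v_19(x) = 0

ℤ_19 = {x ∈ ℚ_19 : v_19(x) ≥ 0} and ℤ_19^× = {x ∈ ℤ_19 : v_19(x) = 0}. Here v_19(65/54) = v_19(num) − v_19(den) = 0; compare against these criteria.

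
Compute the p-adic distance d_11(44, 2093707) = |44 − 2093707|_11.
d_11(44, 2093707) = 1/161051

Step 1 — x − y = 44 − 2093707 = -2093663. Step 2 — v_11(-2093663) = 5 (factor: -2093663 = −(11^5 · 13); the sign does not affect v_p). Step 3 — |x − y|_11 = 11^{-5} = 1/161051.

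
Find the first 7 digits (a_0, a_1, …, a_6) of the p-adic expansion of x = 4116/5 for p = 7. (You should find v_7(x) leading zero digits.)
(a_0, …, a_6) = (0, 0, 0, 1, 3, 1, 4)

v_7(4116/5) = 3, so a_0 = ... = a_2 = 0. Factor out: x = 7^3 · u with u = 12/5 a unit in ℤ_7. Expand u iteratively via a_{v+i} = u_i mod 7, u_{i+1} = (u_i − a_{v+i})/7:
  u_0 = 12/5;  a_3 = 1;  u_1 = (u_0 − 1)/7 = 1/5
  u_1 = 1/5;  a_4 = 3;  u_2 = (u_1 − 3)/7 = -2/5
  u_2 = -2/5;  a_5 = 1;  u_3 = (u_2 − 1)/7 = -1/5
  u_3 = -1/5;  a_6 = 4;  u_4 = (u_3 − 4)/7 = -3/5
Digits: (0, 0, 0, 1, 3, 1, 4).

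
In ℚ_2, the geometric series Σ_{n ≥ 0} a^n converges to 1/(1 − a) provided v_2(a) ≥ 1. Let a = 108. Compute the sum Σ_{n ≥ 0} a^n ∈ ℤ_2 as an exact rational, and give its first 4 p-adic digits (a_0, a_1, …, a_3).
Σ a^n = 1/(1 − a) = -1/107;  first 4 digits = (1, 0, 1, 1)

v_2(a) = 2 ≥ 1, so the series converges in ℤ_2 to 1/(1 − a) = 1/(1 − 108) = -1/107. Expand this rational in ℤ_2: compute digits iteratively via d_i = x_i mod 2, x_{i+1} = (x_i − d_i)/2. The first 4 digits are (1, 0, 1, 1).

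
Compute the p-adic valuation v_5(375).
v_5(375) = 3

v_5(n) is the largest exponent k such that 5^k divides n. Factor out: 375 = 5^3 · 3. (Sign doesn't affect v_p.) So v_5(375) = 3.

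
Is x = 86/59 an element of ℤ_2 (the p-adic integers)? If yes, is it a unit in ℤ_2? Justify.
x ∈ ℤ_2 but not a unit; v_2(x) = 1 > 0

ℤ_2 = {x ∈ ℚ_2 : v_2(x) ≥ 0} and ℤ_2^× = {x ∈ ℤ_2 : v_2(x) = 0}. Here v_2(86/59) = v_2(num) − v_2(den) = 1; compare against these criteria.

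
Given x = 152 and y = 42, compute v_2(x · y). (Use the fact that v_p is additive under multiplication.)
v_2(6384) = 4

v_p(x) = 3 (factor: 152 = 2^3 · 19); v_p(y) = 1 (factor: 42 = 2^1 · 21). Additivity: v_p(xy) = v_p(x) + v_p(y) = 3 + 1 = 4. (Direct check: xy = 6384 = 2^4 · (399).)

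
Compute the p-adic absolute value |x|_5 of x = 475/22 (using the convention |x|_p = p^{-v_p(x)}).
|475/22|_5 = 1/25

Step 1 — compute v_5(x) by factoring powers of 5 out of the numerator and denominator: v_5(475/22) = 2. Step 2 — apply |x|_p = p^{-v_p(x)} = 5^{-2} = 1/25.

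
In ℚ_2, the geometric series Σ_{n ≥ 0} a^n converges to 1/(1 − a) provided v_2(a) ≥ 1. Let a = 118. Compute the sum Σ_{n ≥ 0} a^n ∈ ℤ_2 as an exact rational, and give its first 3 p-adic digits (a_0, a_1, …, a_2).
Σ a^n = 1/(1 − a) = -1/117;  first 3 digits = (1, 1, 0)

v_2(a) = 1 ≥ 1, so the series converges in ℤ_2 to 1/(1 − a) = 1/(1 − 118) = -1/117. Expand this rational in ℤ_2: compute digits iteratively via d_i = x_i mod 2, x_{i+1} = (x_i − d_i)/2. The first 3 digits are (1, 1, 0).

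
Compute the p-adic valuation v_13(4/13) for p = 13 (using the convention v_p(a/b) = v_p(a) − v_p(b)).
v_13(4/13) = -1

Factor powers of 13 from the numerator and denominator of the reduced fraction: 4 = 13^0 · 4 and 13 = 13^1 · 1. Apply v_p(a/b) = v_p(a) − v_p(b): v_13(4/13) = 0 − 1 = -1.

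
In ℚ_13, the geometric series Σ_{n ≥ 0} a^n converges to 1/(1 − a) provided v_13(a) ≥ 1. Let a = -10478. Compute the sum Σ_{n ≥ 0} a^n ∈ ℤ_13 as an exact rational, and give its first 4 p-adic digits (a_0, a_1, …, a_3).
Σ a^n = 1/(1 − a) = 1/10479;  first 4 digits = (1, 0, 3, 8)

v_13(a) = 2 ≥ 1, so the series converges in ℤ_13 to 1/(1 − a) = 1/(1 − (-10478)) = 1/10479. Expand this rational in ℤ_13: compute digits iteratively via d_i = x_i mod 13, x_{i+1} = (x_i − d_i)/13. The first 4 digits are (1, 0, 3, 8).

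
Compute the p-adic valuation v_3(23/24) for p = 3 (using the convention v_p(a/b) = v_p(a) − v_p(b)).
v_3(23/24) = -1

Factor powers of 3 from the numerator and denominator of the reduced fraction: 23 = 3^0 · 23 and 24 = 3^1 · 8. Apply v_p(a/b) = v_p(a) − v_p(b): v_3(23/24) = 0 − 1 = -1.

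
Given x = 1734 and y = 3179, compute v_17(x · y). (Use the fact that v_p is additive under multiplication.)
v_17(5512386) = 4

v_p(x) = 2 (factor: 1734 = 17^2 · 6); v_p(y) = 2 (factor: 3179 = 17^2 · 11). Additivity: v_p(xy) = v_p(x) + v_p(y) = 2 + 2 = 4. (Direct check: xy = 5512386 = 17^4 · (66).)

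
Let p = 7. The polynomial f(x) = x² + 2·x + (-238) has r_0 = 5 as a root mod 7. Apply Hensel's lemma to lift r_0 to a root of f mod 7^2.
r_1 = 26 (mod 49)

Hensel: r_{i+1} = r_i − f(r_i)·(f′(r_i))^{-1} mod 7^{i+2}, f′(x) = 2x + 2. Iterate:
  r_0 = 5 (mod 7)
  r_1 = 26 (mod 49)
Final: r = 26 satisfies f(r) ≡ 0 mod 7^2.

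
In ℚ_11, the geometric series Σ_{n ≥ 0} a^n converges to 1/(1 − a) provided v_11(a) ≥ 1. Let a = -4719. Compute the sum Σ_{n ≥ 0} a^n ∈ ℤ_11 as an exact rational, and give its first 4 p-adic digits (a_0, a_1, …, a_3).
Σ a^n = 1/(1 − a) = 1/4720;  first 4 digits = (1, 0, 5, 7)

v_11(a) = 2 ≥ 1, so the series converges in ℤ_11 to 1/(1 − a) = 1/(1 − (-4719)) = 1/4720. Expand this rational in ℤ_11: compute digits iteratively via d_i = x_i mod 11, x_{i+1} = (x_i − d_i)/11. The first 4 digits are (1, 0, 5, 7).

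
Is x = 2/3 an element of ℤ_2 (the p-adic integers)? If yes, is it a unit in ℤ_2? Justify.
x ∈ ℤ_2 but not a unit; v_2(x) = 1 > 0

ℤ_2 = {x ∈ ℚ_2 : v_2(x) ≥ 0} and ℤ_2^× = {x ∈ ℤ_2 : v_2(x) = 0}. Here v_2(2/3) = v_2(num) − v_2(den) = 1; compare against these criteria.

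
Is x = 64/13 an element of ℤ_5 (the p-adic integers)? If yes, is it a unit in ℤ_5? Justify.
x ∈ ℤ_5^× (unit); v_5(x) = 0

ℤ_5 = {x ∈ ℚ_5 : v_5(x) ≥ 0} and ℤ_5^× = {x ∈ ℤ_5 : v_5(x) = 0}. Here v_5(64/13) = v_5(num) − v_5(den) = 0; compare against these criteria.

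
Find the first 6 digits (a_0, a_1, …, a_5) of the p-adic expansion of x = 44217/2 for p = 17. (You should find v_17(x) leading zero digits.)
(a_0, …, a_5) = (0, 0, 0, 13, 8, 8)

v_17(44217/2) = 3, so a_0 = ... = a_2 = 0. Factor out: x = 17^3 · u with u = 9/2 a unit in ℤ_17. Expand u iteratively via a_{v+i} = u_i mod 17, u_{i+1} = (u_i − a_{v+i})/17:
  u_0 = 9/2;  a_3 = 13;  u_1 = (u_0 − 13)/17 = -1/2
  u_1 = -1/2;  a_4 = 8;  u_2 = (u_1 − 8)/17 = -1/2
  u_2 = -1/2;  a_5 = 8;  u_3 = (u_2 − 8)/17 = -1/2
Digits: (0, 0, 0, 13, 8, 8).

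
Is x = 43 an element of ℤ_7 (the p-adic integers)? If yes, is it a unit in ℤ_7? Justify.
x ∈ ℤ_7^× (unit); v_7(x) = 0

ℤ_7 = {x ∈ ℚ_7 : v_7(x) ≥ 0} and ℤ_7^× = {x ∈ ℤ_7 : v_7(x) = 0}. Here v_7(43) = v_7(num) − v_7(den) = 0; compare against these criteria.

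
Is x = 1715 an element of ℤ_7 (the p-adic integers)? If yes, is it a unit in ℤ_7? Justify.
x ∈ ℤ_7 but not a unit; v_7(x) = 3 > 0

ℤ_7 = {x ∈ ℚ_7 : v_7(x) ≥ 0} and ℤ_7^× = {x ∈ ℤ_7 : v_7(x) = 0}. Here v_7(1715) = v_7(num) − v_7(den) = 3; compare against these criteria.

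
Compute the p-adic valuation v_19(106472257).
v_19(106472257) = 5

v_19(n) is the largest exponent k such that 19^k divides n. Factor out: 106472257 = 19^5 · 43. (Sign doesn't affect v_p.) So v_19(106472257) = 5.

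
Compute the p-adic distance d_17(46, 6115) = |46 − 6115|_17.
d_17(46, 6115) = 1/289

Step 1 — x − y = 46 − 6115 = -6069. Step 2 — v_17(-6069) = 2 (factor: -6069 = −(17^2 · 21); the sign does not affect v_p). Step 3 — |x − y|_17 = 17^{-2} = 1/289.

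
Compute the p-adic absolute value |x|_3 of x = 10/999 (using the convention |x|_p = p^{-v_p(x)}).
|10/999|_3 = 27

Step 1 — compute v_3(x) by factoring powers of 3 out of the numerator and denominator: v_3(10/999) = -3. Step 2 — apply |x|_p = p^{-v_p(x)} = 3^{3} = 27.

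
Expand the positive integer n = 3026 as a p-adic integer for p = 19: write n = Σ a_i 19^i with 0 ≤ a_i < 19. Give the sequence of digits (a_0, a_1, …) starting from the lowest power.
(a_0, a_1, …) = (5, 7, 8)

Repeated division by 19 gives the digits low-to-high: 3026 = 5 + 7·19^1 + 8·19^2. Digit sequence: (5, 7, 8).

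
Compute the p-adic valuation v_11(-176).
v_11(-176) = 1

v_11(n) is the largest exponent k such that 11^k divides n. Factor out: -176 = -11^1 · 16. (Sign doesn't affect v_p.) So v_11(-176) = 1.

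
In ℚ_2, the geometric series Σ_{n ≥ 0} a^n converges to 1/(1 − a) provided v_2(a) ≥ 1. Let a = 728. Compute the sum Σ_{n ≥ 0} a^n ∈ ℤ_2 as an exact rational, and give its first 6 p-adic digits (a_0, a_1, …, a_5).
Σ a^n = 1/(1 − a) = -1/727;  first 6 digits = (1, 0, 0, 1, 1, 0)

v_2(a) = 3 ≥ 1, so the series converges in ℤ_2 to 1/(1 − a) = 1/(1 − 728) = -1/727. Expand this rational in ℤ_2: compute digits iteratively via d_i = x_i mod 2, x_{i+1} = (x_i − d_i)/2. The first 6 digits are (1, 0, 0, 1, 1, 0).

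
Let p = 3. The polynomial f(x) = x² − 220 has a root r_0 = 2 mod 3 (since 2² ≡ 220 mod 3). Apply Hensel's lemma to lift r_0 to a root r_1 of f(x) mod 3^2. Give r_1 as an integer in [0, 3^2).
r_1 = 2 (mod 9)

Hensel's recurrence: r_{i+1} = r_i − f(r_i)·(f′(r_i))^{-1} mod 3^{i+2}, with f′(x) = 2x. Iterate:
  r_0 = 2 (mod 3)
  r_1 = 2 (mod 9)
Final: r_1 = 2, and one checks f(r_1) ≡ 0 mod 3^2.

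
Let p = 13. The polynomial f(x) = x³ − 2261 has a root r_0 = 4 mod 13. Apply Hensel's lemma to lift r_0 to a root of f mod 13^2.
r_1 = 4 (mod 169)

Hensel: r_{i+1} = r_i − f(r_i)/f′(r_i) mod 13^{i+2}, where f′(x) = 3x². Iterate:
  r_0 = 4 (mod 13)
  r_1 = 4 (mod 169)
Final: r = 4 with f(r) ≡ 0 mod 13^2.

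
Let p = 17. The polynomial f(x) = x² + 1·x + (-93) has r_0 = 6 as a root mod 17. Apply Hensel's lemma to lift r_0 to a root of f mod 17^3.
r_2 = 210 (mod 4913)

Hensel: r_{i+1} = r_i − f(r_i)·(f′(r_i))^{-1} mod 17^{i+2}, f′(x) = 2x + 1. Iterate:
  r_0 = 6 (mod 17)
  r_1 = 210 (mod 289)
  r_2 = 210 (mod 4913)
Final: r = 210 satisfies f(r) ≡ 0 mod 17^3.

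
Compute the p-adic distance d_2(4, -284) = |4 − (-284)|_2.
d_2(4, -284) = 1/32

Step 1 — x − y = 4 − (-284) = 288. Step 2 — v_2(288) = 5 (factor: 288 = (2^5 · 9); the sign does not affect v_p). Step 3 — |x − y|_2 = 2^{-5} = 1/32.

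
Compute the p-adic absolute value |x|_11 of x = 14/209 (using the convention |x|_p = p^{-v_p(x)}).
|14/209|_11 = 11

Step 1 — compute v_11(x) by factoring powers of 11 out of the numerator and denominator: v_11(14/209) = -1. Step 2 — apply |x|_p = p^{-v_p(x)} = 11^{1} = 11.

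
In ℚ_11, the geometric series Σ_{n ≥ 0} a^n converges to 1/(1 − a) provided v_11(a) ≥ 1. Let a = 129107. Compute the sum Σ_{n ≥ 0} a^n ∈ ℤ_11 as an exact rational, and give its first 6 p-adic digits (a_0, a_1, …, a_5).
Σ a^n = 1/(1 − a) = -1/129106;  first 6 digits = (1, 0, 0, 9, 8, 0)

v_11(a) = 3 ≥ 1, so the series converges in ℤ_11 to 1/(1 − a) = 1/(1 − 129107) = -1/129106. Expand this rational in ℤ_11: compute digits iteratively via d_i = x_i mod 11, x_{i+1} = (x_i − d_i)/11. The first 6 digits are (1, 0, 0, 9, 8, 0).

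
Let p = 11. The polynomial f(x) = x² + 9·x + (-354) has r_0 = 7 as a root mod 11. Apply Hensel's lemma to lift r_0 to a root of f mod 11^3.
r_2 = 249 (mod 1331)

Hensel: r_{i+1} = r_i − f(r_i)·(f′(r_i))^{-1} mod 11^{i+2}, f′(x) = 2x + 9. Iterate:
  r_0 = 7 (mod 11)
  r_1 = 7 (mod 121)
  r_2 = 249 (mod 1331)
Final: r = 249 satisfies f(r) ≡ 0 mod 11^3.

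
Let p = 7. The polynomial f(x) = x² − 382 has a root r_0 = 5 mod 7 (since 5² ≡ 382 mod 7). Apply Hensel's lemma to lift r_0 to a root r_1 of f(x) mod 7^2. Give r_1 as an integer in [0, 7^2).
r_1 = 26 (mod 49)

Hensel's recurrence: r_{i+1} = r_i − f(r_i)·(f′(r_i))^{-1} mod 7^{i+2}, with f′(x) = 2x. Iterate:
  r_0 = 5 (mod 7)
  r_1 = 26 (mod 49)
Final: r_1 = 26, and one checks f(r_1) ≡ 0 mod 7^2.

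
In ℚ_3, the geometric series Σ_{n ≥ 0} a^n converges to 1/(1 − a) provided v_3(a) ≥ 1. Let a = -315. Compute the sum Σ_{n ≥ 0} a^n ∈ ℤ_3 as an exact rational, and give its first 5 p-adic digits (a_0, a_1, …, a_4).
Σ a^n = 1/(1 − a) = 1/316;  first 5 digits = (1, 0, 1, 0, 0)

v_3(a) = 2 ≥ 1, so the series converges in ℤ_3 to 1/(1 − a) = 1/(1 − (-315)) = 1/316. Expand this rational in ℤ_3: compute digits iteratively via d_i = x_i mod 3, x_{i+1} = (x_i − d_i)/3. The first 5 digits are (1, 0, 1, 0, 0).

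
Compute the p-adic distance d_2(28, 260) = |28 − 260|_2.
d_2(28, 260) = 1/8

Step 1 — x − y = 28 − 260 = -232. Step 2 — v_2(-232) = 3 (factor: -232 = −(2^3 · 29); the sign does not affect v_p). Step 3 — |x − y|_2 = 2^{-3} = 1/8.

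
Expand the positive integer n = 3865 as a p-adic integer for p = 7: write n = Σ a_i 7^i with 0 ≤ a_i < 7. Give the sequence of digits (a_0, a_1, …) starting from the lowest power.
(a_0, a_1, …) = (1, 6, 1, 4, 1)

Repeated division by 7 gives the digits low-to-high: 3865 = 1 + 6·7^1 + 1·7^2 + 4·7^3 + 1·7^4. Digit sequence: (1, 6, 1, 4, 1).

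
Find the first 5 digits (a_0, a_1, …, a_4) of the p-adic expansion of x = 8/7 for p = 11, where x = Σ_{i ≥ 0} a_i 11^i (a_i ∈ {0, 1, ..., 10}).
(a_0, …, a_4) = (9, 4, 9, 7, 4)

v_11(8/7) = 0 (numerator and denominator both coprime to 11), so x ∈ ℤ_11^×. Compute digits iteratively via a_i = x_i mod 11, x_{i+1} = (x_i − a_i)/11, with x_0 = x:
  x_0 = 8/7;  a_0 = 9;  x_1 = (x_0 − 9)/11 = -5/7
  x_1 = -5/7;  a_1 = 4;  x_2 = (x_1 − 4)/11 = -3/7
  x_2 = -3/7;  a_2 = 9;  x_3 = (x_2 − 9)/11 = -6/7
  x_3 = -6/7;  a_3 = 7;  x_4 = (x_3 − 7)/11 = -5/7
  x_4 = -5/7;  a_4 = 4;  x_5 = (x_4 − 4)/11 = -3/7
Digits: (9, 4, 9, 7, 4).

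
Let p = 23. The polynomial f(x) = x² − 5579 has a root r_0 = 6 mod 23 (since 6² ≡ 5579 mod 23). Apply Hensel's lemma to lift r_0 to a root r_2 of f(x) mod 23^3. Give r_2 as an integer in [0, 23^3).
r_2 = 10563 (mod 12167)

Hensel's recurrence: r_{i+1} = r_i − f(r_i)·(f′(r_i))^{-1} mod 23^{i+2}, with f′(x) = 2x. Iterate:
  r_0 = 6 (mod 23)
  r_1 = 512 (mod 529)
  r_2 = 10563 (mod 12167)
Final: r_2 = 10563, and one checks f(r_2) ≡ 0 mod 23^3.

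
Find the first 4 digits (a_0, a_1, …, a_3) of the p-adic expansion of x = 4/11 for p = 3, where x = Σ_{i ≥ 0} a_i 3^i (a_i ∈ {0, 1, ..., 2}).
(a_0, …, a_3) = (2, 0, 2, 2)

v_3(4/11) = 0 (numerator and denominator both coprime to 3), so x ∈ ℤ_3^×. Compute digits iteratively via a_i = x_i mod 3, x_{i+1} = (x_i − a_i)/3, with x_0 = x:
  x_0 = 4/11;  a_0 = 2;  x_1 = (x_0 − 2)/3 = -6/11
  x_1 = -6/11;  a_1 = 0;  x_2 = (x_1 − 0)/3 = -2/11
  x_2 = -2/11;  a_2 = 2;  x_3 = (x_2 − 2)/3 = -8/11
  x_3 = -8/11;  a_3 = 2;  x_4 = (x_3 − 2)/3 = -10/11
Digits: (2, 0, 2, 2).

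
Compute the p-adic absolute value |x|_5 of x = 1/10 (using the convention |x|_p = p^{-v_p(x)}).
|1/10|_5 = 5

Step 1 — compute v_5(x) by factoring powers of 5 out of the numerator and denominator: v_5(1/10) = -1. Step 2 — apply |x|_p = p^{-v_p(x)} = 5^{1} = 5.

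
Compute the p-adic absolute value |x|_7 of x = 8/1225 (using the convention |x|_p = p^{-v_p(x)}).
|8/1225|_7 = 49

Step 1 — compute v_7(x) by factoring powers of 7 out of the numerator and denominator: v_7(8/1225) = -2. Step 2 — apply |x|_p = p^{-v_p(x)} = 7^{2} = 49.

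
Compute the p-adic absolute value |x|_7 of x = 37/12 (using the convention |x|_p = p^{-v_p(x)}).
|37/12|_7 = 1

Step 1 — compute v_7(x) by factoring powers of 7 out of the numerator and denominator: v_7(37/12) = 0. Step 2 — apply |x|_p = p^{-v_p(x)} = 7^{0} = 1.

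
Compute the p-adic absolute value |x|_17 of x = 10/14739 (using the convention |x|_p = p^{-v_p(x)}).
|10/14739|_17 = 4913

Step 1 — compute v_17(x) by factoring powers of 17 out of the numerator and denominator: v_17(10/14739) = -3. Step 2 — apply |x|_p = p^{-v_p(x)} = 17^{3} = 4913.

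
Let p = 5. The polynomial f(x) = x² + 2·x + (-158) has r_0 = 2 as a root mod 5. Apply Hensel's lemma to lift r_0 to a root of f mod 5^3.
r_2 = 27 (mod 125)

Hensel: r_{i+1} = r_i − f(r_i)·(f′(r_i))^{-1} mod 5^{i+2}, f′(x) = 2x + 2. Iterate:
  r_0 = 2 (mod 5)
  r_1 = 2 (mod 25)
  r_2 = 27 (mod 125)
Final: r = 27 satisfies f(r) ≡ 0 mod 5^3.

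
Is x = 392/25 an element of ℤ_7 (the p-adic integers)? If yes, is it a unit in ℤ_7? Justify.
x ∈ ℤ_7 but not a unit; v_7(x) = 2 > 0

ℤ_7 = {x ∈ ℚ_7 : v_7(x) ≥ 0} and ℤ_7^× = {x ∈ ℤ_7 : v_7(x) = 0}. Here v_7(392/25) = v_7(num) − v_7(den) = 2; compare against these criteria.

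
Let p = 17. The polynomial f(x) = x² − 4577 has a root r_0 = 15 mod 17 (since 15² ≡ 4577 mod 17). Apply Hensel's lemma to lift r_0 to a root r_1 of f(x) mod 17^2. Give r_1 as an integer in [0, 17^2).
r_1 = 83 (mod 289)

Hensel's recurrence: r_{i+1} = r_i − f(r_i)·(f′(r_i))^{-1} mod 17^{i+2}, with f′(x) = 2x. Iterate:
  r_0 = 15 (mod 17)
  r_1 = 83 (mod 289)
Final: r_1 = 83, and one checks f(r_1) ≡ 0 mod 17^2.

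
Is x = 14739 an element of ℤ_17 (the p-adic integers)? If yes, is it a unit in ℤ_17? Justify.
x ∈ ℤ_17 but not a unit; v_17(x) = 3 > 0

ℤ_17 = {x ∈ ℚ_17 : v_17(x) ≥ 0} and ℤ_17^× = {x ∈ ℤ_17 : v_17(x) = 0}. Here v_17(14739) = v_17(num) − v_17(den) = 3; compare against these criteria.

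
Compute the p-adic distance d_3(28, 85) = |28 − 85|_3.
d_3(28, 85) = 1/3

Step 1 — x − y = 28 − 85 = -57. Step 2 — v_3(-57) = 1 (factor: -57 = −(3^1 · 19); the sign does not affect v_p). Step 3 — |x − y|_3 = 3^{-1} = 1/3.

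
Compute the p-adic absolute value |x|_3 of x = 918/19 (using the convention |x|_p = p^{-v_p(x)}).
|918/19|_3 = 1/27

Step 1 — compute v_3(x) by factoring powers of 3 out of the numerator and denominator: v_3(918/19) = 3. Step 2 — apply |x|_p = p^{-v_p(x)} = 3^{-3} = 1/27.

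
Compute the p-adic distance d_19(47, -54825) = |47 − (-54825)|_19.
d_19(47, -54825) = 1/6859

Step 1 — x − y = 47 − (-54825) = 54872. Step 2 — v_19(54872) = 3 (factor: 54872 = (19^3 · 8); the sign does not affect v_p). Step 3 — |x − y|_19 = 19^{-3} = 1/6859.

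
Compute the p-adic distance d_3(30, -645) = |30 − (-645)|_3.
d_3(30, -645) = 1/27

Step 1 — x − y = 30 − (-645) = 675. Step 2 — v_3(675) = 3 (factor: 675 = (3^3 · 25); the sign does not affect v_p). Step 3 — |x − y|_3 = 3^{-3} = 1/27.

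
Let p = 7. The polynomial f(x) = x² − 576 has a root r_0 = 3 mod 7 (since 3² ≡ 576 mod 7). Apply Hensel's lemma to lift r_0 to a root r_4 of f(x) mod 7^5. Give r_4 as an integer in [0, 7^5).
r_4 = 24 (mod 16807)

Hensel's recurrence: r_{i+1} = r_i − f(r_i)·(f′(r_i))^{-1} mod 7^{i+2}, with f′(x) = 2x. Iterate:
  r_0 = 3 (mod 7)
  r_1 = 24 (mod 49)
  r_2 = 24 (mod 343)
  r_3 = 24 (mod 2401)
  r_4 = 24 (mod 16807)
Final: r_4 = 24, and one checks f(r_4) ≡ 0 mod 7^5.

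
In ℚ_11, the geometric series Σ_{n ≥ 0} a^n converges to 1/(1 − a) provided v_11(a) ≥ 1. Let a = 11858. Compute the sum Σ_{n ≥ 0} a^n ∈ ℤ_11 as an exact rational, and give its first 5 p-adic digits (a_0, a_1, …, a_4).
Σ a^n = 1/(1 − a) = -1/11857;  first 5 digits = (1, 0, 10, 8, 1)

v_11(a) = 2 ≥ 1, so the series converges in ℤ_11 to 1/(1 − a) = 1/(1 − 11858) = -1/11857. Expand this rational in ℤ_11: compute digits iteratively via d_i = x_i mod 11, x_{i+1} = (x_i − d_i)/11. The first 5 digits are (1, 0, 10, 8, 1).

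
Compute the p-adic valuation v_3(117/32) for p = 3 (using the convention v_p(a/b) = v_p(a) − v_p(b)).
v_3(117/32) = 2

Factor powers of 3 from the numerator and denominator of the reduced fraction: 117 = 3^2 · 13 and 32 = 3^0 · 32. Apply v_p(a/b) = v_p(a) − v_p(b): v_3(117/32) = 2 − 0 = 2.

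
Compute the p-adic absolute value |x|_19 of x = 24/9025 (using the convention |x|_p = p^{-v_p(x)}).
|24/9025|_19 = 361

Step 1 — compute v_19(x) by factoring powers of 19 out of the numerator and denominator: v_19(24/9025) = -2. Step 2 — apply |x|_p = p^{-v_p(x)} = 19^{2} = 361.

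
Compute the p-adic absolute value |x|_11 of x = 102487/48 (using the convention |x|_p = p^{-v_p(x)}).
|102487/48|_11 = 1/14641

Step 1 — compute v_11(x) by factoring powers of 11 out of the numerator and denominator: v_11(102487/48) = 4. Step 2 — apply |x|_p = p^{-v_p(x)} = 11^{-4} = 1/14641.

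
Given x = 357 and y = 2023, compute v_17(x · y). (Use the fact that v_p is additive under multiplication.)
v_17(722211) = 3

v_p(x) = 1 (factor: 357 = 17^1 · 21); v_p(y) = 2 (factor: 2023 = 17^2 · 7). Additivity: v_p(xy) = v_p(x) + v_p(y) = 1 + 2 = 3. (Direct check: xy = 722211 = 17^3 · (147).)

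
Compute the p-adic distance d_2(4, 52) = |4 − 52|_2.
d_2(4, 52) = 1/16

Step 1 — x − y = 4 − 52 = -48. Step 2 — v_2(-48) = 4 (factor: -48 = −(2^4 · 3); the sign does not affect v_p). Step 3 — |x − y|_2 = 2^{-4} = 1/16.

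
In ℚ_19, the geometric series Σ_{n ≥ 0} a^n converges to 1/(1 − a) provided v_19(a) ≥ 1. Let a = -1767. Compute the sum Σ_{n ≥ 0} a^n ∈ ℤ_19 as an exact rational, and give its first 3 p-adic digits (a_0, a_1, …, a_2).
Σ a^n = 1/(1 − a) = 1/1768;  first 3 digits = (1, 2, 18)

v_19(a) = 1 ≥ 1, so the series converges in ℤ_19 to 1/(1 − a) = 1/(1 − (-1767)) = 1/1768. Expand this rational in ℤ_19: compute digits iteratively via d_i = x_i mod 19, x_{i+1} = (x_i − d_i)/19. The first 3 digits are (1, 2, 18).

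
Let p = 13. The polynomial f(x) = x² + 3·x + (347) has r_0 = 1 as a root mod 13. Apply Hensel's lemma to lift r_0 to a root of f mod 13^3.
r_2 = 404 (mod 2197)

Hensel: r_{i+1} = r_i − f(r_i)·(f′(r_i))^{-1} mod 13^{i+2}, f′(x) = 2x + 3. Iterate:
  r_0 = 1 (mod 13)
  r_1 = 66 (mod 169)
  r_2 = 404 (mod 2197)
Final: r = 404 satisfies f(r) ≡ 0 mod 13^3.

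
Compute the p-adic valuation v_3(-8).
v_3(-8) = 0

v_3(n) is the largest exponent k such that 3^k divides n. Factor out: -8 = -3^0 · 8. (Sign doesn't affect v_p.) So v_3(-8) = 0.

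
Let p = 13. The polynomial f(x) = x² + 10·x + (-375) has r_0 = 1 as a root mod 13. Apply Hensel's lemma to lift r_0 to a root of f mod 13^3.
r_2 = 2172 (mod 2197)

Hensel: r_{i+1} = r_i − f(r_i)·(f′(r_i))^{-1} mod 13^{i+2}, f′(x) = 2x + 10. Iterate:
  r_0 = 1 (mod 13)
  r_1 = 144 (mod 169)
  r_2 = 2172 (mod 2197)
Final: r = 2172 satisfies f(r) ≡ 0 mod 13^3.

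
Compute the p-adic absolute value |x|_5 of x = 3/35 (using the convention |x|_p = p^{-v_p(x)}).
|3/35|_5 = 5

Step 1 — compute v_5(x) by factoring powers of 5 out of the numerator and denominator: v_5(3/35) = -1. Step 2 — apply |x|_p = p^{-v_p(x)} = 5^{1} = 5.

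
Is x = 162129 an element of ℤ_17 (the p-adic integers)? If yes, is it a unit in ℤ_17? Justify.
x ∈ ℤ_17 but not a unit; v_17(x) = 3 > 0

ℤ_17 = {x ∈ ℚ_17 : v_17(x) ≥ 0} and ℤ_17^× = {x ∈ ℤ_17 : v_17(x) = 0}. Here v_17(162129) = v_17(num) − v_17(den) = 3; compare against these criteria.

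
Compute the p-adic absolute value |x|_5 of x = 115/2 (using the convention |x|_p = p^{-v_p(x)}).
|115/2|_5 = 1/5

Step 1 — compute v_5(x) by factoring powers of 5 out of the numerator and denominator: v_5(115/2) = 1. Step 2 — apply |x|_p = p^{-v_p(x)} = 5^{-1} = 1/5.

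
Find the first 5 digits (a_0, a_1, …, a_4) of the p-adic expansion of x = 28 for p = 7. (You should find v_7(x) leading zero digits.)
(a_0, …, a_4) = (0, 4, 0, 0, 0)

v_7(28) = 1, so a_0 = ... = a_0 = 0. Factor out: x = 7^1 · u with u = 4 a unit in ℤ_7. Expand u iteratively via a_{v+i} = u_i mod 7, u_{i+1} = (u_i − a_{v+i})/7:
  u_0 = 4;  a_1 = 4;  u_1 = (u_0 − 4)/7 = 0
  u_1 = 0;  a_2 = 0;  u_2 = (u_1 − 0)/7 = 0
  u_2 = 0;  a_3 = 0;  u_3 = (u_2 − 0)/7 = 0
  u_3 = 0;  a_4 = 0;  u_4 = (u_3 − 0)/7 = 0
Digits: (0, 4, 0, 0, 0).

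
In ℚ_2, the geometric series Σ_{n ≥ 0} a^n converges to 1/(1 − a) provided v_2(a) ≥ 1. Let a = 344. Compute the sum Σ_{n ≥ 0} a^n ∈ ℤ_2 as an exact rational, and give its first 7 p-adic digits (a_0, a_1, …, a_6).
Σ a^n = 1/(1 − a) = -1/343;  first 7 digits = (1, 0, 0, 1, 1, 0, 0)

v_2(a) = 3 ≥ 1, so the series converges in ℤ_2 to 1/(1 − a) = 1/(1 − 344) = -1/343. Expand this rational in ℤ_2: compute digits iteratively via d_i = x_i mod 2, x_{i+1} = (x_i − d_i)/2. The first 7 digits are (1, 0, 0, 1, 1, 0, 0).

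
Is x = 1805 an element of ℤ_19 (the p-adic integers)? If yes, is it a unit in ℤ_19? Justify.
x ∈ ℤ_19 but not a unit; v_19(x) = 2 > 0

ℤ_19 = {x ∈ ℚ_19 : v_19(x) ≥ 0} and ℤ_19^× = {x ∈ ℤ_19 : v_19(x) = 0}. Here v_19(1805) = v_19(num) − v_19(den) = 2; compare against these criteria.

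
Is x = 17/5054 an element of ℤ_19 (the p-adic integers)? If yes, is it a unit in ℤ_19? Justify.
x ∉ ℤ_19 (v_19(x) = -2 < 0)

ℤ_19 = {x ∈ ℚ_19 : v_19(x) ≥ 0} and ℤ_19^× = {x ∈ ℤ_19 : v_19(x) = 0}. Here v_19(17/5054) = v_19(num) − v_19(den) = -2; compare against these criteria.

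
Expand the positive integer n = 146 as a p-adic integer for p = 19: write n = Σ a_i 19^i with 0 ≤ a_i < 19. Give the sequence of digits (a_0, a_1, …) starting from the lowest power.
(a_0, a_1, …) = (13, 7)

Repeated division by 19 gives the digits low-to-high: 146 = 13 + 7·19^1. Digit sequence: (13, 7).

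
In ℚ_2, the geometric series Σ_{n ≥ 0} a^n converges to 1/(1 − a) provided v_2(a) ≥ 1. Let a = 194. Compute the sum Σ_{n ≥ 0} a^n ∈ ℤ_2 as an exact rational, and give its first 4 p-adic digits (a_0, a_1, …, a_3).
Σ a^n = 1/(1 − a) = -1/193;  first 4 digits = (1, 1, 1, 1)

v_2(a) = 1 ≥ 1, so the series converges in ℤ_2 to 1/(1 − a) = 1/(1 − 194) = -1/193. Expand this rational in ℤ_2: compute digits iteratively via d_i = x_i mod 2, x_{i+1} = (x_i − d_i)/2. The first 4 digits are (1, 1, 1, 1).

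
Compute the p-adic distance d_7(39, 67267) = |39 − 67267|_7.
d_7(39, 67267) = 1/16807

Step 1 — x − y = 39 − 67267 = -67228. Step 2 — v_7(-67228) = 5 (factor: -67228 = −(7^5 · 4); the sign does not affect v_p). Step 3 — |x − y|_7 = 7^{-5} = 1/16807.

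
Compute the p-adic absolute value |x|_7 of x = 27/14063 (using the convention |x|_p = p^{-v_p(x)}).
|27/14063|_7 = 343

Step 1 — compute v_7(x) by factoring powers of 7 out of the numerator and denominator: v_7(27/14063) = -3. Step 2 — apply |x|_p = p^{-v_p(x)} = 7^{3} = 343.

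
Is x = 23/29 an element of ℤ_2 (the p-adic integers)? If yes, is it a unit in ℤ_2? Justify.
x ∈ ℤ_2^× (unit); v_2(x) = 0

ℤ_2 = {x ∈ ℚ_2 : v_2(x) ≥ 0} and ℤ_2^× = {x ∈ ℤ_2 : v_2(x) = 0}. Here v_2(23/29) = v_2(num) − v_2(den) = 0; compare against these criteria.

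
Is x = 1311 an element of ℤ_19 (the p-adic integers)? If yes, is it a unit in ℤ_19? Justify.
x ∈ ℤ_19 but not a unit; v_19(x) = 1 > 0

ℤ_19 = {x ∈ ℚ_19 : v_19(x) ≥ 0} and ℤ_19^× = {x ∈ ℤ_19 : v_19(x) = 0}. Here v_19(1311) = v_19(num) − v_19(den) = 1; compare against these criteria.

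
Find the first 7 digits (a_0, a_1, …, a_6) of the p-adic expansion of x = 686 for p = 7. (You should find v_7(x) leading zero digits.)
(a_0, …, a_6) = (0, 0, 0, 2, 0, 0, 0)

v_7(686) = 3, so a_0 = ... = a_2 = 0. Factor out: x = 7^3 · u with u = 2 a unit in ℤ_7. Expand u iteratively via a_{v+i} = u_i mod 7, u_{i+1} = (u_i − a_{v+i})/7:
  u_0 = 2;  a_3 = 2;  u_1 = (u_0 − 2)/7 = 0
  u_1 = 0;  a_4 = 0;  u_2 = (u_1 − 0)/7 = 0
  u_2 = 0;  a_5 = 0;  u_3 = (u_2 − 0)/7 = 0
  u_3 = 0;  a_6 = 0;  u_4 = (u_3 − 0)/7 = 0
Digits: (0, 0, 0, 2, 0, 0, 0).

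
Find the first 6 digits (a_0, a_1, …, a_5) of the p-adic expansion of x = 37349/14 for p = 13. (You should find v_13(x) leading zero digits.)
(a_0, …, a_5) = (0, 0, 0, 4, 10, 2)

v_13(37349/14) = 3, so a_0 = ... = a_2 = 0. Factor out: x = 13^3 · u with u = 17/14 a unit in ℤ_13. Expand u iteratively via a_{v+i} = u_i mod 13, u_{i+1} = (u_i − a_{v+i})/13:
  u_0 = 17/14;  a_3 = 4;  u_1 = (u_0 − 4)/13 = -3/14
  u_1 = -3/14;  a_4 = 10;  u_2 = (u_1 − 10)/13 = -11/14
  u_2 = -11/14;  a_5 = 2;  u_3 = (u_2 − 2)/13 = -3/14
Digits: (0, 0, 0, 4, 10, 2).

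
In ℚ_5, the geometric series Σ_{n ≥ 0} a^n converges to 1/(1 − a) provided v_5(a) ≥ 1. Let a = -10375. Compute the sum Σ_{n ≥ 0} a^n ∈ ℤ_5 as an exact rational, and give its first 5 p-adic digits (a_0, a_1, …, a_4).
Σ a^n = 1/(1 − a) = 1/10376;  first 5 digits = (1, 0, 0, 2, 3)

v_5(a) = 3 ≥ 1, so the series converges in ℤ_5 to 1/(1 − a) = 1/(1 − (-10375)) = 1/10376. Expand this rational in ℤ_5: compute digits iteratively via d_i = x_i mod 5, x_{i+1} = (x_i − d_i)/5. The first 5 digits are (1, 0, 0, 2, 3).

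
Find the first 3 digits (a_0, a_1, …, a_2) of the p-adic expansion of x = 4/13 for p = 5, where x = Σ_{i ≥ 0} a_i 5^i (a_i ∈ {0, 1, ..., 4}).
(a_0, …, a_2) = (3, 1, 2)

v_5(4/13) = 0 (numerator and denominator both coprime to 5), so x ∈ ℤ_5^×. Compute digits iteratively via a_i = x_i mod 5, x_{i+1} = (x_i − a_i)/5, with x_0 = x:
  x_0 = 4/13;  a_0 = 3;  x_1 = (x_0 − 3)/5 = -7/13
  x_1 = -7/13;  a_1 = 1;  x_2 = (x_1 − 1)/5 = -4/13
  x_2 = -4/13;  a_2 = 2;  x_3 = (x_2 − 2)/5 = -6/13
Digits: (3, 1, 2).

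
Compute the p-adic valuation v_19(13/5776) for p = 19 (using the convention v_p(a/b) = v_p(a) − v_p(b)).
v_19(13/5776) = -2

Factor powers of 19 from the numerator and denominator of the reduced fraction: 13 = 19^0 · 13 and 5776 = 19^2 · 16. Apply v_p(a/b) = v_p(a) − v_p(b): v_19(13/5776) = 0 − 2 = -2.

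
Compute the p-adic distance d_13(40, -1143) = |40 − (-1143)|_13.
d_13(40, -1143) = 1/169

Step 1 — x − y = 40 − (-1143) = 1183. Step 2 — v_13(1183) = 2 (factor: 1183 = (13^2 · 7); the sign does not affect v_p). Step 3 — |x − y|_13 = 13^{-2} = 1/169.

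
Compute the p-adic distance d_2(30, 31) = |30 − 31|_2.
d_2(30, 31) = 1

Step 1 — x − y = 30 − 31 = -1. Step 2 — v_2(-1) = 0 (factor: -1 = −(2^0 · 1); the sign does not affect v_p). Step 3 — |x − y|_2 = 2^{0} = 1.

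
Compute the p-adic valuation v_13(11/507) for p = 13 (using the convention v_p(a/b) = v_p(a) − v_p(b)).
v_13(11/507) = -2

Factor powers of 13 from the numerator and denominator of the reduced fraction: 11 = 13^0 · 11 and 507 = 13^2 · 3. Apply v_p(a/b) = v_p(a) − v_p(b): v_13(11/507) = 0 − 2 = -2.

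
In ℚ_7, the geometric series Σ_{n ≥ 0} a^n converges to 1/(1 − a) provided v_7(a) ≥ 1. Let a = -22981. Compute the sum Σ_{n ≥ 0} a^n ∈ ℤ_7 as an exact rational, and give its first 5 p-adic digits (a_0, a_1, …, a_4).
Σ a^n = 1/(1 − a) = 1/22982;  first 5 digits = (1, 0, 0, 3, 4)

v_7(a) = 3 ≥ 1, so the series converges in ℤ_7 to 1/(1 − a) = 1/(1 − (-22981)) = 1/22982. Expand this rational in ℤ_7: compute digits iteratively via d_i = x_i mod 7, x_{i+1} = (x_i − d_i)/7. The first 5 digits are (1, 0, 0, 3, 4).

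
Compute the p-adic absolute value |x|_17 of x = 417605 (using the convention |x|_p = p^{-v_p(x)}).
|417605|_17 = 1/83521

Step 1 — compute v_17(x) by factoring powers of 17 out of the numerator and denominator: v_17(417605) = 4. Step 2 — apply |x|_p = p^{-v_p(x)} = 17^{-4} = 1/83521.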